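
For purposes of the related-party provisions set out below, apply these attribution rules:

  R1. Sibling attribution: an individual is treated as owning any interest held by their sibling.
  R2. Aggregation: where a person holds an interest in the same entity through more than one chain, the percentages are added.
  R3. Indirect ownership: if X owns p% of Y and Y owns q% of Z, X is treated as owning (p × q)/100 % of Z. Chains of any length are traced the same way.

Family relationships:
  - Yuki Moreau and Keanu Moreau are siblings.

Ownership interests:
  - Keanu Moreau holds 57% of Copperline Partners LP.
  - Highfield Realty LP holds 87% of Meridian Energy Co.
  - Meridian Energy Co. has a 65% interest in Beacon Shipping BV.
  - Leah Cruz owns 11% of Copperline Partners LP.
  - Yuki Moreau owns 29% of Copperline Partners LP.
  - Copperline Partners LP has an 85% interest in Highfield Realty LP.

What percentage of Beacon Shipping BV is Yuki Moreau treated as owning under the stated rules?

By sibling attribution (R1), Yuki Moreau is treated as also owning Keanu Moreau's interest in Copperline Partners LP, giving 29% + 57% = 86%.
Chain via Copperline Partners LP → Highfield Realty LP → Meridian Energy Co. (R3): 86% × 85% × 87% × 65% = 41.33805% of Beacon Shipping BV.

41.33805%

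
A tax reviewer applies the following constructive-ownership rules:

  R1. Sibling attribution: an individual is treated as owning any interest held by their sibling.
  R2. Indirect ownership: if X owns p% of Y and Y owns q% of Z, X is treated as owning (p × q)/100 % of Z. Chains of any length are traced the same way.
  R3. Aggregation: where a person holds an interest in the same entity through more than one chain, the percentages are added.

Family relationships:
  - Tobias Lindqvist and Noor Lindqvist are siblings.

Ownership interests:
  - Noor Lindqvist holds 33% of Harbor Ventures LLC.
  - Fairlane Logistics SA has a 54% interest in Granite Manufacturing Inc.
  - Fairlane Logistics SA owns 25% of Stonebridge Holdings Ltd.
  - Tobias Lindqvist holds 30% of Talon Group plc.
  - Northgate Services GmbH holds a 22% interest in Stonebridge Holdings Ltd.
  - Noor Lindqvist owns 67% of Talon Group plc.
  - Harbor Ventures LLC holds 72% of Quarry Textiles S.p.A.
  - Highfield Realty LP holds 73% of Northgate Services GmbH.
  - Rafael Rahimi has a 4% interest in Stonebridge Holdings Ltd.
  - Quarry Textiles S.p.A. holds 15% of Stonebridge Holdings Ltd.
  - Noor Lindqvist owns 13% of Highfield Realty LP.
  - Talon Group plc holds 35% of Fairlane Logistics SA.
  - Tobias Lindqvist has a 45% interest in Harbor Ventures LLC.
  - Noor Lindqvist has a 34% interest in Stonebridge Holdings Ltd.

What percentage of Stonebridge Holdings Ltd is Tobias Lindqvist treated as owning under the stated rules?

52.9993%

By sibling attribution (R1), Tobias Lindqvist is treated as also owning Noor Lindqvist's interest in Harbor Ventures LLC, giving 45% + 33% = 78%.
By sibling attribution (R1), Tobias Lindqvist is treated as also owning Noor Lindqvist's interest in Talon Group plc, giving 30% + 67% = 97%.
By sibling attribution (R1), Tobias Lindqvist is treated as owning Noor Lindqvist's 13% interest in Highfield Realty LP.
By sibling attribution (R1), Tobias Lindqvist is treated as owning Noor Lindqvist's 34% interest in Stonebridge Holdings Ltd.
Chain via Harbor Ventures LLC → Quarry Textiles S.p.A. (R2): 78% × 72% × 15% = 8.424% of Stonebridge Holdings Ltd.
Chain via Talon Group plc → Fairlane Logistics SA (R2): 97% × 35% × 25% = 8.4875% of Stonebridge Holdings Ltd.
Chain via Highfield Realty LP → Northgate Services GmbH (R2): 13% × 73% × 22% = 2.0878% of Stonebridge Holdings Ltd.
Direct interest in Stonebridge Holdings Ltd: 34%.
Aggregating (R3): 8.424% + 8.4875% + 2.0878% + 34% = 52.9993%.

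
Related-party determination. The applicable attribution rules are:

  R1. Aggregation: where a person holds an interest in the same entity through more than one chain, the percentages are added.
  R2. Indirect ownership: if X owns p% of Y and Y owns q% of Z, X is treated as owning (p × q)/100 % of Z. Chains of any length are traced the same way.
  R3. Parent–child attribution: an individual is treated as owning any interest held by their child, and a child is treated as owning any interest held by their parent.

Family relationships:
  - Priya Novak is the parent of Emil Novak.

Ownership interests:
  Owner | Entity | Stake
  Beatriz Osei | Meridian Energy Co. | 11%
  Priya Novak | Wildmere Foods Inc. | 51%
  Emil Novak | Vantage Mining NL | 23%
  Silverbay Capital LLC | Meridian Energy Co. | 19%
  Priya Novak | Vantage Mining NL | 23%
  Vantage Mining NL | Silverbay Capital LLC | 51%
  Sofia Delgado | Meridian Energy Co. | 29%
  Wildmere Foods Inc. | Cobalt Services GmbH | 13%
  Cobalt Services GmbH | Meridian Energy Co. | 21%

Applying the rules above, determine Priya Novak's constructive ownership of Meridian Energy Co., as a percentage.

By parent–child attribution (R3), Priya Novak is treated as also owning Emil Novak's interest in Vantage Mining NL, giving 23% + 23% = 46%.
Chain via Vantage Mining NL → Silverbay Capital LLC (R2): 46% × 51% × 19% = 4.4574% of Meridian Energy Co.
Chain via Wildmere Foods Inc. → Cobalt Services GmbH (R2): 51% × 13% × 21% = 1.3923% of Meridian Energy Co.
Aggregating (R1): 4.4574% + 1.3923% = 5.8497%.

5.8497%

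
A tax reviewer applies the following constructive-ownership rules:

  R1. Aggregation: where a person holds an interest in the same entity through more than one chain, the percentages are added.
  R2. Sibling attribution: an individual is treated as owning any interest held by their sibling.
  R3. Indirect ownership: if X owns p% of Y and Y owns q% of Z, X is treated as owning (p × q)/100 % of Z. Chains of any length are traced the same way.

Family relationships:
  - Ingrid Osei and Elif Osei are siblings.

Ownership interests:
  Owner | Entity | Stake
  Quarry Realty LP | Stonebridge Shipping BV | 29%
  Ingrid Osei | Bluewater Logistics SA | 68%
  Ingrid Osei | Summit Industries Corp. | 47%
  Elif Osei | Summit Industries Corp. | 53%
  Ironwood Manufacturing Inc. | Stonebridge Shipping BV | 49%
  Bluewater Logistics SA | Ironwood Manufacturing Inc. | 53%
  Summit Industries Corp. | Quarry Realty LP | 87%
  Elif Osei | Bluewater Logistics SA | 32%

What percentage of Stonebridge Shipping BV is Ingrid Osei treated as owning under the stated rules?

51.2%

By sibling attribution (R2), Ingrid Osei is treated as also owning Elif Osei's interest in Bluewater Logistics SA, giving 68% + 32% = 100%.
By sibling attribution (R2), Ingrid Osei is treated as also owning Elif Osei's interest in Summit Industries Corp, giving 47% + 53% = 100%.
Chain via Bluewater Logistics SA → Ironwood Manufacturing Inc. (R3): 100% × 53% × 49% = 25.97% of Stonebridge Shipping BV.
Chain via Summit Industries Corp. → Quarry Realty LP (R3): 100% × 87% × 29% = 25.23% of Stonebridge Shipping BV.
Aggregating (R1): 25.97% + 25.23% = 51.2%.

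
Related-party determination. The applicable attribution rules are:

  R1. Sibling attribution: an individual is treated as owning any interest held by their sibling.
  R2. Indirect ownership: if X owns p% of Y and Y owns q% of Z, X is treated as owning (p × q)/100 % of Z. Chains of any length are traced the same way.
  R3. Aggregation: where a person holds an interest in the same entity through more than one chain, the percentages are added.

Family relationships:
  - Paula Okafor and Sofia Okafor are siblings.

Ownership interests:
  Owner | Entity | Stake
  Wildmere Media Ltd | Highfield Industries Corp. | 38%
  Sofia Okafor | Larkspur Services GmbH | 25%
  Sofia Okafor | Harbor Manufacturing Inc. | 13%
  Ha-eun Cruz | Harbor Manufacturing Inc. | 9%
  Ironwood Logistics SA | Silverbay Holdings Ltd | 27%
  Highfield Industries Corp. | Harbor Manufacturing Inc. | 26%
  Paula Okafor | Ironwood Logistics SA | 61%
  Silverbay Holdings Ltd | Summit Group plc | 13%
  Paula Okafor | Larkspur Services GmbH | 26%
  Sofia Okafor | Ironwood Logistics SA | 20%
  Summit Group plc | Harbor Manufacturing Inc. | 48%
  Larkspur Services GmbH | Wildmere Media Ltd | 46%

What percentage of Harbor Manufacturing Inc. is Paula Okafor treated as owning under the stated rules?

16.682536%

By sibling attribution (R1), Paula Okafor is treated as also owning Sofia Okafor's interest in Larkspur Services GmbH, giving 26% + 25% = 51%.
By sibling attribution (R1), Paula Okafor is treated as also owning Sofia Okafor's interest in Ironwood Logistics SA, giving 61% + 20% = 81%.
By sibling attribution (R1), Paula Okafor is treated as owning Sofia Okafor's 13% interest in Harbor Manufacturing Inc.
Chain via Larkspur Services GmbH → Wildmere Media Ltd → Highfield Industries Corp. (R2): 51% × 46% × 38% × 26% = 2.317848% of Harbor Manufacturing Inc.
Chain via Ironwood Logistics SA → Silverbay Holdings Ltd → Summit Group plc (R2): 81% × 27% × 13% × 48% = 1.364688% of Harbor Manufacturing Inc.
Direct interest in Harbor Manufacturing Inc: 13%.
Aggregating (R3): 2.317848% + 1.364688% + 13% = 16.682536%.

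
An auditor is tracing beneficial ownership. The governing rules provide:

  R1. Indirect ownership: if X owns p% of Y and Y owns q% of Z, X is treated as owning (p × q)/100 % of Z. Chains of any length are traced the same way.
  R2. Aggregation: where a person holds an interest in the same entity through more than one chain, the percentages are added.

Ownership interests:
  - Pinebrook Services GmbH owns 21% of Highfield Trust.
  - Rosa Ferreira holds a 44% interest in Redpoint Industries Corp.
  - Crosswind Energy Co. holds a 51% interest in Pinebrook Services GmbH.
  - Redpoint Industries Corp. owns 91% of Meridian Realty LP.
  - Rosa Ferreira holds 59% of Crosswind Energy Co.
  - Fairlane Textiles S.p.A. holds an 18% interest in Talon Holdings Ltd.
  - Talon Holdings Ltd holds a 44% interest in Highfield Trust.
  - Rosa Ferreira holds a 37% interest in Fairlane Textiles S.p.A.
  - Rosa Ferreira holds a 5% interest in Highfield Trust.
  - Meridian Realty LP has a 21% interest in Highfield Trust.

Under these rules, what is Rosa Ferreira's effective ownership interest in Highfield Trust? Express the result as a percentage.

22.6577%

Chain via Redpoint Industries Corp. → Meridian Realty LP (R1): 44% × 91% × 21% = 8.4084% of Highfield Trust.
Chain via Fairlane Textiles S.p.A. → Talon Holdings Ltd (R1): 37% × 18% × 44% = 2.9304% of Highfield Trust.
Chain via Crosswind Energy Co. → Pinebrook Services GmbH (R1): 59% × 51% × 21% = 6.3189% of Highfield Trust.
Direct interest in Highfield Trust: 5%.
Aggregating (R2): 8.4084% + 2.9304% + 6.3189% + 5% = 22.6577%.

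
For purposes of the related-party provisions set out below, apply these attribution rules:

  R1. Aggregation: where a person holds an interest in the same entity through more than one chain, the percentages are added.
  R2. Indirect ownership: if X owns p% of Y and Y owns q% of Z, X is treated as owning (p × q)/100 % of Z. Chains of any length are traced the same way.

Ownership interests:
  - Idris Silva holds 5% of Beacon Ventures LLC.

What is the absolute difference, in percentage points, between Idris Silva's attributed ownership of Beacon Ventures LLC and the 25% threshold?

Direct interest in Beacon Ventures LLC: 5%.
5% falls short of the 25% threshold by 20 percentage points.

20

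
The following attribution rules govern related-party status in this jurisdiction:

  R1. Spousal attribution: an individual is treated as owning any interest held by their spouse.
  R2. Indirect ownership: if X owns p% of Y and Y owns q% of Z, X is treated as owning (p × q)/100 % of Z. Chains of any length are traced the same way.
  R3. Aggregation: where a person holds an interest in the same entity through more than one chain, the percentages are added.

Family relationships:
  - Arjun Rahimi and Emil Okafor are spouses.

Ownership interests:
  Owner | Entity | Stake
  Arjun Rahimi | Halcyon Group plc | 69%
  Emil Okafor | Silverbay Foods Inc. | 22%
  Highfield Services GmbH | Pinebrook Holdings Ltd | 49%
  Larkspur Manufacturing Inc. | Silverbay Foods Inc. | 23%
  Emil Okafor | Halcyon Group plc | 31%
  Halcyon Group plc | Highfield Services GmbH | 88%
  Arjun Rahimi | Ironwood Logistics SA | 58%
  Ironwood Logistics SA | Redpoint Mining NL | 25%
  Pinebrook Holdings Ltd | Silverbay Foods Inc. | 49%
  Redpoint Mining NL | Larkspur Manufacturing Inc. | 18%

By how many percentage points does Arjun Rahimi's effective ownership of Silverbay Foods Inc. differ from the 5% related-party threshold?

By spousal attribution (R1), Arjun Rahimi is treated as also owning Emil Okafor's interest in Halcyon Group plc, giving 69% + 31% = 100%.
By spousal attribution (R1), Arjun Rahimi is treated as owning Emil Okafor's 22% interest in Silverbay Foods Inc.
Chain via Ironwood Logistics SA → Redpoint Mining NL → Larkspur Manufacturing Inc. (R2): 58% × 25% × 18% × 23% = 0.6003% of Silverbay Foods Inc.
Chain via Halcyon Group plc → Highfield Services GmbH → Pinebrook Holdings Ltd (R2): 100% × 88% × 49% × 49% = 21.1288% of Silverbay Foods Inc.
Direct interest in Silverbay Foods Inc: 22%.
Aggregating (R3): 0.6003% + 21.1288% + 22% = 43.7291%.
43.7291% exceeds the 5% threshold by 38.7291 percentage points.

38.7291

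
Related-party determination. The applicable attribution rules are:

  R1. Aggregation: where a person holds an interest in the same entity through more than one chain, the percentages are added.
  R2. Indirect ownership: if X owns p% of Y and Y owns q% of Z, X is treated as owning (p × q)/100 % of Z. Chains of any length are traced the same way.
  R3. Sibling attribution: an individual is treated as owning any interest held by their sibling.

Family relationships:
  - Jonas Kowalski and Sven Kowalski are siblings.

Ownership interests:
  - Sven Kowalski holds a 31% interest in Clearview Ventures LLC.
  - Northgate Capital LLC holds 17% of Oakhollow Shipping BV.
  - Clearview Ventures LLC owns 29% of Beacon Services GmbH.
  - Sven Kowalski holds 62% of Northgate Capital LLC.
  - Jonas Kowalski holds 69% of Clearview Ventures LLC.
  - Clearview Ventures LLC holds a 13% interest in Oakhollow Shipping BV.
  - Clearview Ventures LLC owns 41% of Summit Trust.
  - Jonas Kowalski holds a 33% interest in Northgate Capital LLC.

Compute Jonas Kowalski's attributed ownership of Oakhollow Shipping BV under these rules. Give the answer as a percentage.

29.15%

By sibling attribution (R3), Jonas Kowalski is treated as also owning Sven Kowalski's interest in Clearview Ventures LLC, giving 69% + 31% = 100%.
By sibling attribution (R3), Jonas Kowalski is treated as also owning Sven Kowalski's interest in Northgate Capital LLC, giving 33% + 62% = 95%.
Chain via Clearview Ventures LLC (R2): 100% × 13% = 13% of Oakhollow Shipping BV.
Chain via Northgate Capital LLC (R2): 95% × 17% = 16.15% of Oakhollow Shipping BV.
Aggregating (R1): 13% + 16.15% = 29.15%.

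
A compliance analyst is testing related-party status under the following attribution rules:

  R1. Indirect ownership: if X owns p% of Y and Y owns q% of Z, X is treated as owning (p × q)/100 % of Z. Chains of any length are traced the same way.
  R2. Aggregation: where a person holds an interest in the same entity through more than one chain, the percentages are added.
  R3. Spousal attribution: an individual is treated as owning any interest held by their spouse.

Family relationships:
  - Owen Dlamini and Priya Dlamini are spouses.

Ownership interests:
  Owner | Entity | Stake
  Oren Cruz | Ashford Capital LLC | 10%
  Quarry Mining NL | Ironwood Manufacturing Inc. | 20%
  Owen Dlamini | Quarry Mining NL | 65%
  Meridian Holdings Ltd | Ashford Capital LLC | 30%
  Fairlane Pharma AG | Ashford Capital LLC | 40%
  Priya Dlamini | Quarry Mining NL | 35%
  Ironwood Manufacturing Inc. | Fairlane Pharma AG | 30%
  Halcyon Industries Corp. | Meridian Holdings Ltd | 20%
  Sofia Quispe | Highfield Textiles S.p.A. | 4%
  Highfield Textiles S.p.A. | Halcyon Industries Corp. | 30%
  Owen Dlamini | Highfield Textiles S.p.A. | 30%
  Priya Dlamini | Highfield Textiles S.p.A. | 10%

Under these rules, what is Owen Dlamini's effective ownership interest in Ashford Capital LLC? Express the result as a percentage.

3.12%

By spousal attribution (R3), Owen Dlamini is treated as also owning Priya Dlamini's interest in Quarry Mining NL, giving 65% + 35% = 100%.
By spousal attribution (R3), Owen Dlamini is treated as also owning Priya Dlamini's interest in Highfield Textiles S.p.A, giving 30% + 10% = 40%.
Chain via Quarry Mining NL → Ironwood Manufacturing Inc. → Fairlane Pharma AG (R1): 100% × 20% × 30% × 40% = 2.4% of Ashford Capital LLC.
Chain via Highfield Textiles S.p.A. → Halcyon Industries Corp. → Meridian Holdings Ltd (R1): 40% × 30% × 20% × 30% = 0.72% of Ashford Capital LLC.
Aggregating (R2): 2.4% + 0.72% = 3.12%.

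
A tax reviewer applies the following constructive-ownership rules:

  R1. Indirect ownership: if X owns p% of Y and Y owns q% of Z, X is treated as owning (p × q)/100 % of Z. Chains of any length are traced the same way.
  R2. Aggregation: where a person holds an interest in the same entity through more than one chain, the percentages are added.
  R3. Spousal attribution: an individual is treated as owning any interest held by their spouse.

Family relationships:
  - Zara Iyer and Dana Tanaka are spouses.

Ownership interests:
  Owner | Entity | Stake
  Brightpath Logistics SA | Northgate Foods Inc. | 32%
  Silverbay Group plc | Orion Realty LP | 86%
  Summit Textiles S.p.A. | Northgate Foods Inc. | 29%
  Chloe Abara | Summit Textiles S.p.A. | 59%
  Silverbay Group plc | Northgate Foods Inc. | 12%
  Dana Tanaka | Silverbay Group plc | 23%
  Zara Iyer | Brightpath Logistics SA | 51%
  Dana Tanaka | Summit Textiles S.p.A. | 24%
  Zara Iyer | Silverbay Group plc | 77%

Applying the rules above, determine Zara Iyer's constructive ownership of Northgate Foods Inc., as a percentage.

35.28%

By spousal attribution (R3), Zara Iyer is treated as also owning Dana Tanaka's interest in Silverbay Group plc, giving 77% + 23% = 100%.
By spousal attribution (R3), Zara Iyer is treated as owning Dana Tanaka's 24% interest in Summit Textiles S.p.A.
Chain via Brightpath Logistics SA (R1): 51% × 32% = 16.32% of Northgate Foods Inc.
Chain via Silverbay Group plc (R1): 100% × 12% = 12% of Northgate Foods Inc.
Chain via Summit Textiles S.p.A. (R1): 24% × 29% = 6.96% of Northgate Foods Inc.
Aggregating (R2): 16.32% + 12% + 6.96% = 35.28%.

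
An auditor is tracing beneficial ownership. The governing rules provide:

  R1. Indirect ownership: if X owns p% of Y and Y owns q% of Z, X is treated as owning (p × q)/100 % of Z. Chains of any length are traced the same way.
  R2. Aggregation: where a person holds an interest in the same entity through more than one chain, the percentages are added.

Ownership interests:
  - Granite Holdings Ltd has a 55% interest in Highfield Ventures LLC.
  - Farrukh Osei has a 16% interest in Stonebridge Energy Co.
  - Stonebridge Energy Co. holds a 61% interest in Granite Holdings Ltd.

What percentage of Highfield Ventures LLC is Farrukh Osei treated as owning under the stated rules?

Chain via Stonebridge Energy Co. → Granite Holdings Ltd (R1): 16% × 61% × 55% = 5.368% of Highfield Ventures LLC.

5.368%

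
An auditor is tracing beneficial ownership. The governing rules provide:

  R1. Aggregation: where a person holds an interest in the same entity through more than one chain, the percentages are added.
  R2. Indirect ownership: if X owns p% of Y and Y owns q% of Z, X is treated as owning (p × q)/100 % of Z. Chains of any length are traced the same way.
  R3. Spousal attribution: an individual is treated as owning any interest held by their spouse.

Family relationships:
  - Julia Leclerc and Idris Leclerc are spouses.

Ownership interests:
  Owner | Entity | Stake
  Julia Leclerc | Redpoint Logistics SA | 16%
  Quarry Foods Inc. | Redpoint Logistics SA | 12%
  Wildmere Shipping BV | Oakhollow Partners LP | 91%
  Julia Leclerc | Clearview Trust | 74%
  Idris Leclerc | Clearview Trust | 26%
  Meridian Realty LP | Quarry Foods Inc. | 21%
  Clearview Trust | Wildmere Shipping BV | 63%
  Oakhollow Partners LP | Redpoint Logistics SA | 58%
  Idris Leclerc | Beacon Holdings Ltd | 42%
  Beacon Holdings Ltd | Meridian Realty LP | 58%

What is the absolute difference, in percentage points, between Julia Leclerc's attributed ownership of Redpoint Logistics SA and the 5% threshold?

44.865272

By spousal attribution (R3), Julia Leclerc is treated as also owning Idris Leclerc's interest in Clearview Trust, giving 74% + 26% = 100%.
By spousal attribution (R3), Julia Leclerc is treated as owning Idris Leclerc's 42% interest in Beacon Holdings Ltd.
Chain via Clearview Trust → Wildmere Shipping BV → Oakhollow Partners LP (R2): 100% × 63% × 91% × 58% = 33.2514% of Redpoint Logistics SA.
Direct interest in Redpoint Logistics SA: 16%.
Chain via Beacon Holdings Ltd → Meridian Realty LP → Quarry Foods Inc. (R2): 42% × 58% × 21% × 12% = 0.613872% of Redpoint Logistics SA.
Aggregating (R1): 33.2514% + 16% + 0.613872% = 49.865272%.
49.865272% exceeds the 5% threshold by 44.865272 percentage points.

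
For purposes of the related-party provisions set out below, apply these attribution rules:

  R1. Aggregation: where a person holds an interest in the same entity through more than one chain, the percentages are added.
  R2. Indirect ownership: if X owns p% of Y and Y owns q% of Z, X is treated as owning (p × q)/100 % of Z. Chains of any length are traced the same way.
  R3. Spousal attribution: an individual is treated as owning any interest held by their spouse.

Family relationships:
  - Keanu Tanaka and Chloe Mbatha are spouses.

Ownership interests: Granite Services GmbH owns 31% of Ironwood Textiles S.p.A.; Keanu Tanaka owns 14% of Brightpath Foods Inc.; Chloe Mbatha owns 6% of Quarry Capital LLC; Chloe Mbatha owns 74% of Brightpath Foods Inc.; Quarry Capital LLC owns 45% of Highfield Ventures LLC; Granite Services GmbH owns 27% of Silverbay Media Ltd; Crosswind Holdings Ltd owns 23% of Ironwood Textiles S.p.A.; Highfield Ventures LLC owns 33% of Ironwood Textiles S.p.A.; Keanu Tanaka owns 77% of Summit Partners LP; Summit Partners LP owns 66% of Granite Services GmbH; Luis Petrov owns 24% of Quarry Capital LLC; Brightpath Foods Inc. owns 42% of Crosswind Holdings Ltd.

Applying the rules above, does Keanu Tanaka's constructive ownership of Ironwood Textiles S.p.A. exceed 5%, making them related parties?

By spousal attribution (R3), Keanu Tanaka is treated as also owning Chloe Mbatha's interest in Brightpath Foods Inc, giving 14% + 74% = 88%.
By spousal attribution (R3), Keanu Tanaka is treated as owning Chloe Mbatha's 6% interest in Quarry Capital LLC.
Chain via Summit Partners LP → Granite Services GmbH (R2): 77% × 66% × 31% = 15.7542% of Ironwood Textiles S.p.A.
Chain via Brightpath Foods Inc. → Crosswind Holdings Ltd (R2): 88% × 42% × 23% = 8.5008% of Ironwood Textiles S.p.A.
Chain via Quarry Capital LLC → Highfield Ventures LLC (R2): 6% × 45% × 33% = 0.891% of Ironwood Textiles S.p.A.
Aggregating (R1): 15.7542% + 8.5008% + 0.891% = 25.146%.
25.146% exceeds the 5% threshold, so Keanu is a related party to Ironwood Textiles S.p.A.

Yes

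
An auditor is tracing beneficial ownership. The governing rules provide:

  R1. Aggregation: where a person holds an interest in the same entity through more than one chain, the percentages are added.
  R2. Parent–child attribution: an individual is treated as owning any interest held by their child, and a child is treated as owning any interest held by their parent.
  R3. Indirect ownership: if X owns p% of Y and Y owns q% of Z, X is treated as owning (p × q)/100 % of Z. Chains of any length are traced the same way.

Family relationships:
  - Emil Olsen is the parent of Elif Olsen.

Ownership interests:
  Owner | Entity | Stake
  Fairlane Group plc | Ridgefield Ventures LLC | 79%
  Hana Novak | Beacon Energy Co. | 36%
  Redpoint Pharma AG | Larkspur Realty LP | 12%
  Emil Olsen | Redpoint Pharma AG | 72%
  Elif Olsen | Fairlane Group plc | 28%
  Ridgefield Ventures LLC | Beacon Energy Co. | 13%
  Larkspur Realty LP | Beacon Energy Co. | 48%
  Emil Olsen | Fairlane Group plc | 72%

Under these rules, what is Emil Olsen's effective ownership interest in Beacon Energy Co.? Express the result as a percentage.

By parent–child attribution (R2), Emil Olsen is treated as also owning Elif Olsen's interest in Fairlane Group plc, giving 72% + 28% = 100%.
Chain via Redpoint Pharma AG → Larkspur Realty LP (R3): 72% × 12% × 48% = 4.1472% of Beacon Energy Co.
Chain via Fairlane Group plc → Ridgefield Ventures LLC (R3): 100% × 79% × 13% = 10.27% of Beacon Energy Co.
Aggregating (R1): 4.1472% + 10.27% = 14.4172%.

14.4172%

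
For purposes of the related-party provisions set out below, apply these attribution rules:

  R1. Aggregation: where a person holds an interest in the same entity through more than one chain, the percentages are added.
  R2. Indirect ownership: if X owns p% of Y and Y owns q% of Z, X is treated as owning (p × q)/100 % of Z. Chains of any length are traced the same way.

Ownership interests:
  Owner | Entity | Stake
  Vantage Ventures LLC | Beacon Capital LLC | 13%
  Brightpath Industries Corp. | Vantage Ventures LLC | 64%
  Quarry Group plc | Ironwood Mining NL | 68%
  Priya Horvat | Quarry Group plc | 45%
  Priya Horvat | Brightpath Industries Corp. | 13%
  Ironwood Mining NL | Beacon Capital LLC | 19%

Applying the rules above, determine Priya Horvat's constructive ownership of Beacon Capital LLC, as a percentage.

6.8956%

Chain via Quarry Group plc → Ironwood Mining NL (R2): 45% × 68% × 19% = 5.814% of Beacon Capital LLC.
Chain via Brightpath Industries Corp. → Vantage Ventures LLC (R2): 13% × 64% × 13% = 1.0816% of Beacon Capital LLC.
Aggregating (R1): 5.814% + 1.0816% = 6.8956%.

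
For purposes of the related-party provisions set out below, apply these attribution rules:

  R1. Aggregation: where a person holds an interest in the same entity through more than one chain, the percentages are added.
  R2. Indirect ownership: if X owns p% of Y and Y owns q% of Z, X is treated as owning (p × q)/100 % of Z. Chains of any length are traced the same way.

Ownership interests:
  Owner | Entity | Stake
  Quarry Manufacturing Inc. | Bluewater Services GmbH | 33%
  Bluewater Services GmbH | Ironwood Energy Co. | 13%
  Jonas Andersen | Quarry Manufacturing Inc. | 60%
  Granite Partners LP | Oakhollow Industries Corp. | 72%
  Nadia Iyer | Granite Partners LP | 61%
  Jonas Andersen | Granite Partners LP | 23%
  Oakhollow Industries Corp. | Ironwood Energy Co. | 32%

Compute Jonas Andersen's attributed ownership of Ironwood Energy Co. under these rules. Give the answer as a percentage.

7.8732%

Chain via Quarry Manufacturing Inc. → Bluewater Services GmbH (R2): 60% × 33% × 13% = 2.574% of Ironwood Energy Co.
Chain via Granite Partners LP → Oakhollow Industries Corp. (R2): 23% × 72% × 32% = 5.2992% of Ironwood Energy Co.
Aggregating (R1): 2.574% + 5.2992% = 7.8732%.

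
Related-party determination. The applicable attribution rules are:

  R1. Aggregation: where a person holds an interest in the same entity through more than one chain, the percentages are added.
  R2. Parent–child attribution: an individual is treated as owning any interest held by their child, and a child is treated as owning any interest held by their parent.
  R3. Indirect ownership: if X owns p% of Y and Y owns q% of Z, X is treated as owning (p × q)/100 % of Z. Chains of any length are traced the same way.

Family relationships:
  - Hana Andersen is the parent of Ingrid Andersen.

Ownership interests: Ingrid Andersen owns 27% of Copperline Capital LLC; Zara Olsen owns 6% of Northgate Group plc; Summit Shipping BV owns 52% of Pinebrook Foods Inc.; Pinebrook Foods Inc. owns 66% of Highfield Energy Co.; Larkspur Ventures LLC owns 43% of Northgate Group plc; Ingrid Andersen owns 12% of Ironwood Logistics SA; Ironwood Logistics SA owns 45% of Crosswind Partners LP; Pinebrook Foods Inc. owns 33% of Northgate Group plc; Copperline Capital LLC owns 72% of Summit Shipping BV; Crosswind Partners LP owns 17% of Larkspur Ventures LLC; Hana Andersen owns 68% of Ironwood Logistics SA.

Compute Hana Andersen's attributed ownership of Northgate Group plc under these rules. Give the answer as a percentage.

By parent–child attribution (R2), Hana Andersen is treated as also owning Ingrid Andersen's interest in Ironwood Logistics SA, giving 68% + 12% = 80%.
By parent–child attribution (R2), Hana Andersen is treated as owning Ingrid Andersen's 27% interest in Copperline Capital LLC.
Chain via Ironwood Logistics SA → Crosswind Partners LP → Larkspur Ventures LLC (R3): 80% × 45% × 17% × 43% = 2.6316% of Northgate Group plc.
Chain via Copperline Capital LLC → Summit Shipping BV → Pinebrook Foods Inc. (R3): 27% × 72% × 52% × 33% = 3.335904% of Northgate Group plc.
Aggregating (R1): 2.6316% + 3.335904% = 5.967504%.

5.967504%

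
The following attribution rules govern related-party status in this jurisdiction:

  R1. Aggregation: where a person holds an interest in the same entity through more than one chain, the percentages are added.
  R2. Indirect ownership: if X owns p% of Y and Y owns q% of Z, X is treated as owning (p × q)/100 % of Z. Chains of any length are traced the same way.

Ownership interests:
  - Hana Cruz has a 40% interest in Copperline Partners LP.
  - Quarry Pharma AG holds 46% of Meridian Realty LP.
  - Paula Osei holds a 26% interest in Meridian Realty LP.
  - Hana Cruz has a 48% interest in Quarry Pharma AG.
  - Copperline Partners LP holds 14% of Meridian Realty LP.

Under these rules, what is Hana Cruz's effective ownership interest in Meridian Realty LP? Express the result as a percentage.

Chain via Copperline Partners LP (R2): 40% × 14% = 5.6% of Meridian Realty LP.
Chain via Quarry Pharma AG (R2): 48% × 46% = 22.08% of Meridian Realty LP.
Aggregating (R1): 5.6% + 22.08% = 27.68%.

27.68%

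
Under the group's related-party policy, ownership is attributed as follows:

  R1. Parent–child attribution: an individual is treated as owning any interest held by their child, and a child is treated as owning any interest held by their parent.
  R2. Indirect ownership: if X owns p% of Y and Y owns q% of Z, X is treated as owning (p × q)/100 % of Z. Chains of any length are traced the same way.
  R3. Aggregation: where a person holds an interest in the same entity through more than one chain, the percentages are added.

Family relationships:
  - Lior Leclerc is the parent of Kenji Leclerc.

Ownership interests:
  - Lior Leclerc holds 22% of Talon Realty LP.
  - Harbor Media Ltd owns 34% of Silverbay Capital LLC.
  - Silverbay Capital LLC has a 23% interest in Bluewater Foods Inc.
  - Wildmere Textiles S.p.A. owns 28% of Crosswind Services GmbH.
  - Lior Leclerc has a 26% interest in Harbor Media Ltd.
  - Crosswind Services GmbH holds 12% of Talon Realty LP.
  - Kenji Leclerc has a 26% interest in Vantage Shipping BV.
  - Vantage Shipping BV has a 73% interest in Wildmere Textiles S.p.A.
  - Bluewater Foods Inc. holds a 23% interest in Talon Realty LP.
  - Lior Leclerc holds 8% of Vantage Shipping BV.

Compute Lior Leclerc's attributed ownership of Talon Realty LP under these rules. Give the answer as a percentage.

23.301588%

By parent–child attribution (R1), Lior Leclerc is treated as also owning Kenji Leclerc's interest in Vantage Shipping BV, giving 8% + 26% = 34%.
Chain via Harbor Media Ltd → Silverbay Capital LLC → Bluewater Foods Inc. (R2): 26% × 34% × 23% × 23% = 0.467636% of Talon Realty LP.
Chain via Vantage Shipping BV → Wildmere Textiles S.p.A. → Crosswind Services GmbH (R2): 34% × 73% × 28% × 12% = 0.833952% of Talon Realty LP.
Direct interest in Talon Realty LP: 22%.
Aggregating (R3): 0.467636% + 0.833952% + 22% = 23.301588%.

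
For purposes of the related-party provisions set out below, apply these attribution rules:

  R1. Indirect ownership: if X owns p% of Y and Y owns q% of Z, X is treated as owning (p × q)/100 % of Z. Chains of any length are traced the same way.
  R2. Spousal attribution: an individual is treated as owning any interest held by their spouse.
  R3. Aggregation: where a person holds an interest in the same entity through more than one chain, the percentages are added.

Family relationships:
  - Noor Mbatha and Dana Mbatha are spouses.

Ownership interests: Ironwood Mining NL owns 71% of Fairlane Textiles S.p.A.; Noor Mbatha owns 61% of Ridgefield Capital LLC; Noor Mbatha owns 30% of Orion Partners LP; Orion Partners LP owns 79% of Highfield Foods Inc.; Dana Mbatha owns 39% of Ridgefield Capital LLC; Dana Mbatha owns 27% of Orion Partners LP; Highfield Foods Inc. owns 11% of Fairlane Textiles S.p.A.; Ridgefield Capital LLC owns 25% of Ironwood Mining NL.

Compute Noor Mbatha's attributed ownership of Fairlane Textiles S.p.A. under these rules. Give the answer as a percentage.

22.7033%

By spousal attribution (R2), Noor Mbatha is treated as also owning Dana Mbatha's interest in Orion Partners LP, giving 30% + 27% = 57%.
By spousal attribution (R2), Noor Mbatha is treated as also owning Dana Mbatha's interest in Ridgefield Capital LLC, giving 61% + 39% = 100%.
Chain via Orion Partners LP → Highfield Foods Inc. (R1): 57% × 79% × 11% = 4.9533% of Fairlane Textiles S.p.A.
Chain via Ridgefield Capital LLC → Ironwood Mining NL (R1): 100% × 25% × 71% = 17.75% of Fairlane Textiles S.p.A.
Aggregating (R3): 4.9533% + 17.75% = 22.7033%.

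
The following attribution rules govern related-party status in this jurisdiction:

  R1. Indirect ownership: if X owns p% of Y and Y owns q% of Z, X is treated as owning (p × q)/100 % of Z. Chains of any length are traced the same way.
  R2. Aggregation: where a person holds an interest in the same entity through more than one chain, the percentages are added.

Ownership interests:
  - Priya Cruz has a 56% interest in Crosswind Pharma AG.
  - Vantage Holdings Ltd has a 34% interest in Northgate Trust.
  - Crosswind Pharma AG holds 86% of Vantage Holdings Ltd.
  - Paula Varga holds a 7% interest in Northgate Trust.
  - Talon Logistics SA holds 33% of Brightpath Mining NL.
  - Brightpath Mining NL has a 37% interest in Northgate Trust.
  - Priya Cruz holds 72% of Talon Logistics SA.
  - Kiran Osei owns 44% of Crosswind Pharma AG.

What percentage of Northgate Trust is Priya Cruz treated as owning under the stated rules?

25.1656%

Chain via Talon Logistics SA → Brightpath Mining NL (R1): 72% × 33% × 37% = 8.7912% of Northgate Trust.
Chain via Crosswind Pharma AG → Vantage Holdings Ltd (R1): 56% × 86% × 34% = 16.3744% of Northgate Trust.
Aggregating (R2): 8.7912% + 16.3744% = 25.1656%.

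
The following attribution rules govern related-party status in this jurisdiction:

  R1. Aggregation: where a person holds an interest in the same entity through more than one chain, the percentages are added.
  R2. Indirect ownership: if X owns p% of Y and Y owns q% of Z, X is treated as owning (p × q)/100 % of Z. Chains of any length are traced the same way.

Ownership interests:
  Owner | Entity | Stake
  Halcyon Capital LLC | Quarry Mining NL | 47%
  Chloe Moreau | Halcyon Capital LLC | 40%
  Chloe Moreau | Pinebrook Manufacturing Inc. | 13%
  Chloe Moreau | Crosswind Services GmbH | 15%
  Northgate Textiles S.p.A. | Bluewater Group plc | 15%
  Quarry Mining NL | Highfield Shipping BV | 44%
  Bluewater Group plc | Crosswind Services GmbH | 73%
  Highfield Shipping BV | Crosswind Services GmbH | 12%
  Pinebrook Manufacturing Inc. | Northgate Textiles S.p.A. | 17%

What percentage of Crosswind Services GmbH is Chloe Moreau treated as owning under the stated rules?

Chain via Halcyon Capital LLC → Quarry Mining NL → Highfield Shipping BV (R2): 40% × 47% × 44% × 12% = 0.99264% of Crosswind Services GmbH.
Chain via Pinebrook Manufacturing Inc. → Northgate Textiles S.p.A. → Bluewater Group plc (R2): 13% × 17% × 15% × 73% = 0.241995% of Crosswind Services GmbH.
Direct interest in Crosswind Services GmbH: 15%.
Aggregating (R1): 0.99264% + 0.241995% + 15% = 16.234635%.

16.234635%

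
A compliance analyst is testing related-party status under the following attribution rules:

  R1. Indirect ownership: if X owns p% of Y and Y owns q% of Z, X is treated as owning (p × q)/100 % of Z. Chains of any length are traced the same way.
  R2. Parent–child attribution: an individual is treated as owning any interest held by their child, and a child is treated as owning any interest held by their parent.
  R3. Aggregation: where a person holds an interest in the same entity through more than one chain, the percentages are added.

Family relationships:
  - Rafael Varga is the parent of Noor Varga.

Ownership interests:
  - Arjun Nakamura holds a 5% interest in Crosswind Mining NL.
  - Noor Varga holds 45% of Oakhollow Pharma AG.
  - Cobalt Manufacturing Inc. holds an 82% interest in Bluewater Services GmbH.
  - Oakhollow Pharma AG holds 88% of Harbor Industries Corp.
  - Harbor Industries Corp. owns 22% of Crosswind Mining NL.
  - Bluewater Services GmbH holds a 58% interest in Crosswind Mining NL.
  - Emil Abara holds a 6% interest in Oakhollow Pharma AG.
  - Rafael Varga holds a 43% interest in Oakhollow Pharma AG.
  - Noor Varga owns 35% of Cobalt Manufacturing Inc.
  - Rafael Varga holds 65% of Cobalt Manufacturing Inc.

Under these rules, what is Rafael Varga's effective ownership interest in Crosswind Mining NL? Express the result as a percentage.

64.5968%

By parent–child attribution (R2), Rafael Varga is treated as also owning Noor Varga's interest in Oakhollow Pharma AG, giving 43% + 45% = 88%.
By parent–child attribution (R2), Rafael Varga is treated as also owning Noor Varga's interest in Cobalt Manufacturing Inc, giving 65% + 35% = 100%.
Chain via Oakhollow Pharma AG → Harbor Industries Corp. (R1): 88% × 88% × 22% = 17.0368% of Crosswind Mining NL.
Chain via Cobalt Manufacturing Inc. → Bluewater Services GmbH (R1): 100% × 82% × 58% = 47.56% of Crosswind Mining NL.
Aggregating (R3): 17.0368% + 47.56% = 64.5968%.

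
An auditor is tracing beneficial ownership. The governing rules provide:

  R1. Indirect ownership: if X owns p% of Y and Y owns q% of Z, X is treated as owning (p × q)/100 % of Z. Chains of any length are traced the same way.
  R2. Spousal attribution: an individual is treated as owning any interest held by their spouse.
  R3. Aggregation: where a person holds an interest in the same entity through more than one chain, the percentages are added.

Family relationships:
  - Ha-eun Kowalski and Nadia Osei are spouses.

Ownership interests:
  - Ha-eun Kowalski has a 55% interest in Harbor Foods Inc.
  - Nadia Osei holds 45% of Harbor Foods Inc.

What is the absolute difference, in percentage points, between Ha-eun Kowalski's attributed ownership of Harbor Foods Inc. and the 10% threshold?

By spousal attribution (R2), Ha-eun Kowalski is treated as also owning Nadia Osei's interest in Harbor Foods Inc, giving 55% + 45% = 100%.
Direct interest in Harbor Foods Inc: 100%.
100% exceeds the 10% threshold by 90 percentage points.

90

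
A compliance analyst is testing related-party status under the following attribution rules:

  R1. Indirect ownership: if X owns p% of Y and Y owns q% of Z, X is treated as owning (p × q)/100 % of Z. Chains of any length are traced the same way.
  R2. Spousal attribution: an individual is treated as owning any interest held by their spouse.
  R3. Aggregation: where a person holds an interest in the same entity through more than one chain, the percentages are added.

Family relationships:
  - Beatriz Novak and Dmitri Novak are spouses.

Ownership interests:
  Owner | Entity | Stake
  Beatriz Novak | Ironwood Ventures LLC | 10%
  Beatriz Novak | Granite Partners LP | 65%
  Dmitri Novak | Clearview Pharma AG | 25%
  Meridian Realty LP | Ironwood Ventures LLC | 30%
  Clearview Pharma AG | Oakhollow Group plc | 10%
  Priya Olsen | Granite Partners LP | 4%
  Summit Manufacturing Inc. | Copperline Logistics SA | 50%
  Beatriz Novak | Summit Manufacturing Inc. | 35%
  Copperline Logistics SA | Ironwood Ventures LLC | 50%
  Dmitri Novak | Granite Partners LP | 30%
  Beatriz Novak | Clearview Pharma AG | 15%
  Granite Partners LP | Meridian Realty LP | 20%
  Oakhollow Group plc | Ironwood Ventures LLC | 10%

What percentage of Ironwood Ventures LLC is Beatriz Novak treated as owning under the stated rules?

By spousal attribution (R2), Beatriz Novak is treated as also owning Dmitri Novak's interest in Clearview Pharma AG, giving 15% + 25% = 40%.
By spousal attribution (R2), Beatriz Novak is treated as also owning Dmitri Novak's interest in Granite Partners LP, giving 65% + 30% = 95%.
Chain via Clearview Pharma AG → Oakhollow Group plc (R1): 40% × 10% × 10% = 0.4% of Ironwood Ventures LLC.
Chain via Granite Partners LP → Meridian Realty LP (R1): 95% × 20% × 30% = 5.7% of Ironwood Ventures LLC.
Chain via Summit Manufacturing Inc. → Copperline Logistics SA (R1): 35% × 50% × 50% = 8.75% of Ironwood Ventures LLC.
Direct interest in Ironwood Ventures LLC: 10%.
Aggregating (R3): 0.4% + 5.7% + 8.75% + 10% = 24.85%.

24.85%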